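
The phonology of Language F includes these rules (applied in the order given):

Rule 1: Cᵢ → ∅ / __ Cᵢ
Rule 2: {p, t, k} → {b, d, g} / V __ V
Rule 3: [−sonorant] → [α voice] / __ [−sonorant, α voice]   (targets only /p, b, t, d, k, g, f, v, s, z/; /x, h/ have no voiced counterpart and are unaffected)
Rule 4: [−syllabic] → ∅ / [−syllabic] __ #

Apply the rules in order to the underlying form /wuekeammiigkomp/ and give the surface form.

Rule 1 (degemination): /mm/ is a geminate; the first /m/ deletes. /wuekeammiigkomp/ → wuekeamiigkomp.
Rule 2 (intervocalic voicing): /k/ is a voiceless stop between vowels /e/ and /e/, so it voices to [g]. /wuekeamiigkomp/ → wuegeamiigkomp.
Rule 3 (regressive voicing assimilation): /g/ precedes the voiceless obstruent /k/, so it devoices to [k] by assimilation. /wuegeamiigkomp/ → wuegeamiikkomp.
Rule 4 (final cluster simplification): /p/ is the second consonant of a word-final cluster /mp/, so it deletes. /wuegeamiikkomp/ → wuegeamiikkom.

wuegeamiikkom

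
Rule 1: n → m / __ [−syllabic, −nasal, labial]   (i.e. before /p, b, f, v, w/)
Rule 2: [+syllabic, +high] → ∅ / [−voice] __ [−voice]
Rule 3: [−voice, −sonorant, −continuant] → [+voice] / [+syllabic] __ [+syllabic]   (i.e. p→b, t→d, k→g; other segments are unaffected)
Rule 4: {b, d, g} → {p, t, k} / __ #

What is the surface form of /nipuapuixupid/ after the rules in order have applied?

nibuabuixpit

Rule 1 (nasal place assimilation): no segment meets the environment; /nipuapuixupid/ is unchanged.
Rule 2 (high vowel syncope): /u/ is a high vowel flanked by voiceless consonants /x/ and /p/, so it deletes. /nipuapuixupid/ → nipuapuixpid.
Rule 3 (intervocalic voicing): /p/ is a voiceless stop between vowels /i/ and /u/, so it voices to [b]. /p/ is a voiceless stop between vowels /a/ and /u/, so it voices to [b]. /nipuapuixpid/ → nibuabuixpid.
Rule 4 (final devoicing): /d/ is a voiced stop in word-final position, so it devoices to [t]. /nibuabuixpid/ → nibuabuixpit.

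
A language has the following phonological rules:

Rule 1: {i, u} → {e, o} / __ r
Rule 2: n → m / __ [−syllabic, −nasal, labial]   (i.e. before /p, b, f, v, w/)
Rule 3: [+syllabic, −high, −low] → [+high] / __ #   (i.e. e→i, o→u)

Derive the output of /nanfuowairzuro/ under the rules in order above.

Rule 1 (pre-rhotic lowering): /i/ is a high vowel immediately before /r/, so it lowers to [e]. /u/ is a high vowel immediately before /r/, so it lowers to [o]. /nanfuowairzuro/ → nanfuowaerzoro.
Rule 2 (nasal place assimilation): /n/ precedes the labial consonant /f/, so it assimilates in place to [m]. /nanfuowaerzoro/ → namfuowaerzoro.
Rule 3 (final vowel raising): /o/ is a mid vowel in word-final position, so it raises to [u]. /namfuowaerzoro/ → namfuowaerzoru.

namfuowaerzoru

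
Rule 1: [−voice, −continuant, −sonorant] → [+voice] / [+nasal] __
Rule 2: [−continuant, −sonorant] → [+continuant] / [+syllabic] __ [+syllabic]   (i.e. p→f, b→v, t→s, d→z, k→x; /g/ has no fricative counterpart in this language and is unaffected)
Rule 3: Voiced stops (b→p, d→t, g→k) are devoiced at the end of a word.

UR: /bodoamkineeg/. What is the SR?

Rule 1 (post-nasal voicing): /k/ is a voiceless stop immediately after the nasal /m/, so it voices to [g]. /bodoamkineeg/ → bodoamgineeg.
Rule 2 (intervocalic spirantization): /d/ is a stop between vowels /o/ and /o/, so it spirantizes to the fricative [z]. /bodoamgineeg/ → bozoamgineeg.
Rule 3 (final devoicing): /g/ is a voiced stop in word-final position, so it devoices to [k]. /bozoamgineeg/ → bozoamgineek.

bozoamgineek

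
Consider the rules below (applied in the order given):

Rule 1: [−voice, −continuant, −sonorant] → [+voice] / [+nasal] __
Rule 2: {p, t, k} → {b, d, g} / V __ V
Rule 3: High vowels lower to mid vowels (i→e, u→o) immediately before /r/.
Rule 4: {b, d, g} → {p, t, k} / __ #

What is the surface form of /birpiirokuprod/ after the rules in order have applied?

Rule 1 (post-nasal voicing): no segment meets the environment; /birpiirokuprod/ is unchanged.
Rule 2 (intervocalic voicing): /k/ is a voiceless stop between vowels /o/ and /u/, so it voices to [g]. /birpiirokuprod/ → birpiiroguprod.
Rule 3 (pre-rhotic lowering): /i/ is a high vowel immediately before /r/, so it lowers to [e]. /i/ is a high vowel immediately before /r/, so it lowers to [e]. /birpiiroguprod/ → berpieroguprod.
Rule 4 (final devoicing): /d/ is a voiced stop in word-final position, so it devoices to [t]. /berpieroguprod/ → berpieroguprot.

berpieroguprot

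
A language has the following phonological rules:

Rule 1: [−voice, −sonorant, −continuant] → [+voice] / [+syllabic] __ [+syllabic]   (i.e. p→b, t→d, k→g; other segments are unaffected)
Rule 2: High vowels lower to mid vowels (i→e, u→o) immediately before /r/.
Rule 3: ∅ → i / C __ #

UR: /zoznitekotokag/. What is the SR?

zoznidegodogagi

Rule 1 (intervocalic voicing): /t/ is a voiceless stop between vowels /i/ and /e/, so it voices to [d]. /k/ is a voiceless stop between vowels /e/ and /o/, so it voices to [g]. /t/ is a voiceless stop between vowels /o/ and /o/, so it voices to [d]. /k/ is a voiceless stop between vowels /o/ and /a/, so it voices to [g]. /zoznitekotokag/ → zoznidegodogag.
Rule 2 (pre-rhotic lowering): no segment meets the environment; /zoznidegodogag/ is unchanged.
Rule 3 (final i-epenthesis): the form ends in the consonant /g/, so [i] is inserted word-finally. /zoznidegodogag/ → zoznidegodogagi.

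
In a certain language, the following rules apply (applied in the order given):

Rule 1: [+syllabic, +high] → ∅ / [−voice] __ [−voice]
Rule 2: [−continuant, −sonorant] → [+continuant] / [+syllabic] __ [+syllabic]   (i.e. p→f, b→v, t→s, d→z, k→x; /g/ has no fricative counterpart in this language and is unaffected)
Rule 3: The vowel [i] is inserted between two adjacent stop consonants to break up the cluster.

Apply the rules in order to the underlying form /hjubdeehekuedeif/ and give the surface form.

Rule 1 (high vowel syncope): no segment meets the environment; /hjubdeehekuedeif/ is unchanged.
Rule 2 (intervocalic spirantization): /k/ is a stop between vowels /e/ and /u/, so it spirantizes to the fricative [x]. /d/ is a stop between vowels /e/ and /e/, so it spirantizes to the fricative [z]. /hjubdeehekuedeif/ → hjubdeehexuezeif.
Rule 3 (stop-cluster i-epenthesis): /b/ and /d/ form a stop–stop cluster, so [i] is inserted between them. /hjubdeehexuezeif/ → hjubideehexuezeif.

hjubideehexuezeif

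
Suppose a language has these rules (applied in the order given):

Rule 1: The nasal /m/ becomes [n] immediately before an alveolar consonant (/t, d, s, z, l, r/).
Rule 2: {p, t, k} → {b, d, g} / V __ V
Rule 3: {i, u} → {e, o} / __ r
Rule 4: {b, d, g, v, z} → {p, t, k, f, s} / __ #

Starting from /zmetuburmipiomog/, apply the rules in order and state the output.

zmedubormibiomok

Rule 1 (nasal place assimilation): no segment meets the environment; /zmetuburmipiomog/ is unchanged.
Rule 2 (intervocalic voicing): /t/ is a voiceless stop between vowels /e/ and /u/, so it voices to [d]. /p/ is a voiceless stop between vowels /i/ and /i/, so it voices to [b]. /zmetuburmipiomog/ → zmeduburmibiomog.
Rule 3 (pre-rhotic lowering): /u/ is a high vowel immediately before /r/, so it lowers to [o]. /zmeduburmibiomog/ → zmedubormibiomog.
Rule 4 (final devoicing): /g/ is a voiced obstruent in word-final position, so it devoices to [k]. /zmedubormibiomog/ → zmedubormibiomok.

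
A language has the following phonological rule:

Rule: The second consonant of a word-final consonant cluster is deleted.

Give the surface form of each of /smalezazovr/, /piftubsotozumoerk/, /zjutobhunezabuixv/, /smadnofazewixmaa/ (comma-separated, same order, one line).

smalezazov, piftubsotozumoer, zjutobhunezabuix, smadnofazewixmaa

/smalezazovr/: /r/ is the second consonant of a word-final cluster /vr/, so it deletes. → [smalezazov].
/piftubsotozumoerk/: /k/ is the second consonant of a word-final cluster /rk/, so it deletes. → [piftubsotozumoer].
/zjutobhunezabuixv/: /v/ is the second consonant of a word-final cluster /xv/, so it deletes. → [zjutobhunezabuix].
/smadnofazewixmaa/: the rule's environment is not met; surfaces unchanged as [smadnofazewixmaa].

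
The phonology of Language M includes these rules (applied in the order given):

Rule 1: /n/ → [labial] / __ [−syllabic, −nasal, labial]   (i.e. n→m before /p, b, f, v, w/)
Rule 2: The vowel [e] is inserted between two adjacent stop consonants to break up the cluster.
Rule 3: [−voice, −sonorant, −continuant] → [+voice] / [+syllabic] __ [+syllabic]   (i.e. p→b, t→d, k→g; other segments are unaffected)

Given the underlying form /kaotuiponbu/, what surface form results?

kaoduibombu

Rule 1 (nasal place assimilation): /n/ precedes the labial consonant /b/, so it assimilates in place to [m]. /kaotuiponbu/ → kaotuipombu.
Rule 2 (stop-cluster e-epenthesis): no segment meets the environment; /kaotuipombu/ is unchanged.
Rule 3 (intervocalic voicing): /t/ is a voiceless stop between vowels /o/ and /u/, so it voices to [d]. /p/ is a voiceless stop between vowels /i/ and /o/, so it voices to [b]. /kaotuipombu/ → kaoduibombu.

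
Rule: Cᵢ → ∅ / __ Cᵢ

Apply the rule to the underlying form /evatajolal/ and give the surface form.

evatajolal

No segment of /evatajolal/ meets the structural description of the rule, so the form surfaces unchanged.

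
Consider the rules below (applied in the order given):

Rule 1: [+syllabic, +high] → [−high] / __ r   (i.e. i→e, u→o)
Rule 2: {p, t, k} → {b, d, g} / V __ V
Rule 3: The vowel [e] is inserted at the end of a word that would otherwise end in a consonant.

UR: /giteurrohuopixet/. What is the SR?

Rule 1 (pre-rhotic lowering): /u/ is a high vowel immediately before /r/, so it lowers to [o]. /giteurrohuopixet/ → giteorrohuopixet.
Rule 2 (intervocalic voicing): /t/ is a voiceless stop between vowels /i/ and /e/, so it voices to [d]. /p/ is a voiceless stop between vowels /o/ and /i/, so it voices to [b]. /giteorrohuopixet/ → gideorrohuobixet.
Rule 3 (final e-epenthesis): the form ends in the consonant /t/, so [e] is inserted word-finally. /gideorrohuobixet/ → gideorrohuobixete.

gideorrohuobixete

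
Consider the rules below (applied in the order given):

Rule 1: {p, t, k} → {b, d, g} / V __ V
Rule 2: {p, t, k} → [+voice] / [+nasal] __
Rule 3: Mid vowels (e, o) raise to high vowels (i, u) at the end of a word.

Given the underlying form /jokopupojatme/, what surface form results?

Rule 1 (intervocalic voicing): /k/ is a voiceless stop between vowels /o/ and /o/, so it voices to [g]. /p/ is a voiceless stop between vowels /o/ and /u/, so it voices to [b]. /p/ is a voiceless stop between vowels /u/ and /o/, so it voices to [b]. /jokopupojatme/ → jogobubojatme.
Rule 2 (post-nasal voicing): no segment meets the environment; /jogobubojatme/ is unchanged.
Rule 3 (final vowel raising): /e/ is a mid vowel in word-final position, so it raises to [i]. /jogobubojatme/ → jogobubojatmi.

jogobubojatmi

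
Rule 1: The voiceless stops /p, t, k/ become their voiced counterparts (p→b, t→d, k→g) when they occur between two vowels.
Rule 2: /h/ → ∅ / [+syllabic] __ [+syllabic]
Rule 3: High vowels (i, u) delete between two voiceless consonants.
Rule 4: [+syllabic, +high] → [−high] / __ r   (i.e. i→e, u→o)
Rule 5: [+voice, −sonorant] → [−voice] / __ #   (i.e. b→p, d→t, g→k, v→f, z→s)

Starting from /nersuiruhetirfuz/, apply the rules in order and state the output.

nersueruederfus

Rule 1 (intervocalic voicing): /t/ is a voiceless stop between vowels /e/ and /i/, so it voices to [d]. /nersuiruhetirfuz/ → nersuiruhedirfuz.
Rule 2 (intervocalic h-deletion): /h/ occurs between vowels /u/ and /e/, so it deletes. /nersuiruhedirfuz/ → nersuiruedirfuz.
Rule 3 (high vowel syncope): no segment meets the environment; /nersuiruedirfuz/ is unchanged.
Rule 4 (pre-rhotic lowering): /i/ is a high vowel immediately before /r/, so it lowers to [e]. /i/ is a high vowel immediately before /r/, so it lowers to [e]. /nersuiruedirfuz/ → nersueruederfuz.
Rule 5 (final devoicing): /z/ is a voiced obstruent in word-final position, so it devoices to [s]. /nersueruederfuz/ → nersueruederfus.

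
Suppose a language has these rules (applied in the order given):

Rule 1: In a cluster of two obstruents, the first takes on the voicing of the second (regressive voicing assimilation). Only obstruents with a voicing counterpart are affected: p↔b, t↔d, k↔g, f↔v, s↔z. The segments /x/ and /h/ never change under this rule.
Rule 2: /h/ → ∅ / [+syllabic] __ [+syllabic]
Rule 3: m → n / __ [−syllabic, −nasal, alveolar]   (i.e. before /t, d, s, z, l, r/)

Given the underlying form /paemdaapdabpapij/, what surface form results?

paendaabdappapij

Rule 1 (regressive voicing assimilation): /p/ precedes the voiced obstruent /d/, so it voices to [b] by assimilation. /b/ precedes the voiceless obstruent /p/, so it devoices to [p] by assimilation. /paemdaapdabpapij/ → paemdaabdappapij.
Rule 2 (intervocalic h-deletion): no segment meets the environment; /paemdaabdappapij/ is unchanged.
Rule 3 (nasal place assimilation): /m/ precedes the alveolar consonant /d/, so it assimilates in place to [n]. /paemdaabdappapij/ → paendaabdappapij.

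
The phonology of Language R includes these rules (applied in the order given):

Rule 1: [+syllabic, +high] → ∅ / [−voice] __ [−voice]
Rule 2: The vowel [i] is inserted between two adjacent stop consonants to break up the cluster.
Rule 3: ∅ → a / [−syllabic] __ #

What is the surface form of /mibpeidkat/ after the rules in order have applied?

mibipeidikata

Rule 1 (high vowel syncope): no segment meets the environment; /mibpeidkat/ is unchanged.
Rule 2 (stop-cluster i-epenthesis): /b/ and /p/ form a stop–stop cluster, so [i] is inserted between them. /d/ and /k/ form a stop–stop cluster, so [i] is inserted between them. /mibpeidkat/ → mibipeidikat.
Rule 3 (final a-epenthesis): the form ends in the consonant /t/, so [a] is inserted word-finally. /mibipeidikat/ → mibipeidikata.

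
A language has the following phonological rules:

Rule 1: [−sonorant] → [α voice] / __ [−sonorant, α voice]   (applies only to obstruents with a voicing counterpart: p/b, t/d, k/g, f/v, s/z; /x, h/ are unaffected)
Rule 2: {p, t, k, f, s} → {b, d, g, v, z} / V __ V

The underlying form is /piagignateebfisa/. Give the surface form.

Rule 1 (regressive voicing assimilation): /b/ precedes the voiceless obstruent /f/, so it devoices to [p] by assimilation. /piagignateebfisa/ → piagignateepfisa.
Rule 2 (intervocalic voicing): /t/ is a voiceless obstruent between vowels /a/ and /e/, so it voices to [d]. /s/ is a voiceless obstruent between vowels /i/ and /a/, so it voices to [z]. /piagignateepfisa/ → piagignadeepfiza.

piagignadeepfiza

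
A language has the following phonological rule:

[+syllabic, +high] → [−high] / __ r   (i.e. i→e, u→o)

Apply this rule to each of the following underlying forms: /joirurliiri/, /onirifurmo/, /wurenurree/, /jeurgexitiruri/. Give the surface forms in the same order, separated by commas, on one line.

/joirurliiri/: /i/ is a high vowel immediately before /r/, so it lowers to [e]. /u/ is a high vowel immediately before /r/, so it lowers to [o]. /i/ is a high vowel immediately before /r/, so it lowers to [e]. → [joerorlieri].
/onirifurmo/: /i/ is a high vowel immediately before /r/, so it lowers to [e]. /u/ is a high vowel immediately before /r/, so it lowers to [o]. → [oneriformo].
/wurenurree/: /u/ is a high vowel immediately before /r/, so it lowers to [o]. /u/ is a high vowel immediately before /r/, so it lowers to [o]. → [worenorree].
/jeurgexitiruri/: /u/ is a high vowel immediately before /r/, so it lowers to [o]. /i/ is a high vowel immediately before /r/, so it lowers to [e]. /u/ is a high vowel immediately before /r/, so it lowers to [o]. → [jeorgexiterori].

joerorlieri, oneriformo, worenorree, jeorgexiterori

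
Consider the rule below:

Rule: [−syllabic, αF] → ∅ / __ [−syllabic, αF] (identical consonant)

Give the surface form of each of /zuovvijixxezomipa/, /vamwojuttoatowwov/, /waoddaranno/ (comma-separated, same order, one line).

zuovijixezomipa, vamwojutoatowov, waodarano

/zuovvijixxezomipa/: /vv/ is a geminate; the first /v/ deletes. /xx/ is a geminate; the first /x/ deletes. → [zuovijixezomipa].
/vamwojuttoatowwov/: /tt/ is a geminate; the first /t/ deletes. /ww/ is a geminate; the first /w/ deletes. → [vamwojutoatowov].
/waoddaranno/: /dd/ is a geminate; the first /d/ deletes. /nn/ is a geminate; the first /n/ deletes. → [waodarano].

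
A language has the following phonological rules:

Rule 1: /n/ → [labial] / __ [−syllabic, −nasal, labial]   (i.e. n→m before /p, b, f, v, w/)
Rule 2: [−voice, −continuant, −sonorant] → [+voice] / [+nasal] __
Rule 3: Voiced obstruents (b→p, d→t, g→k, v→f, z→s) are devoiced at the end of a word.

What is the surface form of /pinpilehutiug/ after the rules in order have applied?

Rule 1 (nasal place assimilation): /n/ precedes the labial consonant /p/, so it assimilates in place to [m]. /pinpilehutiug/ → pimpilehutiug.
Rule 2 (post-nasal voicing): /p/ is a voiceless stop immediately after the nasal /m/, so it voices to [b]. /pimpilehutiug/ → pimbilehutiug.
Rule 3 (final devoicing): /g/ is a voiced obstruent in word-final position, so it devoices to [k]. /pimbilehutiug/ → pimbilehutiuk.

pimbilehutiuk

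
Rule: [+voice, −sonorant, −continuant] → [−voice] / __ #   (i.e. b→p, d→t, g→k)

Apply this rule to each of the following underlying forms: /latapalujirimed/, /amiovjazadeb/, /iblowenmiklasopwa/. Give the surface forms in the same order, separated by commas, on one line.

/latapalujirimed/: /d/ is a voiced stop in word-final position, so it devoices to [t]. → [latapalujirimet].
/amiovjazadeb/: /b/ is a voiced stop in word-final position, so it devoices to [p]. → [amiovjazadep].
/iblowenmiklasopwa/: the rule's environment is not met; surfaces unchanged as [iblowenmiklasopwa].

latapalujirimet, amiovjazadep, iblowenmiklasopwa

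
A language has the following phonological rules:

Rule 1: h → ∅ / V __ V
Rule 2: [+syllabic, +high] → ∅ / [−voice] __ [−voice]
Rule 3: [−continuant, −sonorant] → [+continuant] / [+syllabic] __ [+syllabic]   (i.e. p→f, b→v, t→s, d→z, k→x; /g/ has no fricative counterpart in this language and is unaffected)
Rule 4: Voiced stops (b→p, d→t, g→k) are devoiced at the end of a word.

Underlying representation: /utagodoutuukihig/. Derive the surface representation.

usagozousuuxiik

Rule 1 (intervocalic h-deletion): /h/ occurs between vowels /i/ and /i/, so it deletes. /utagodoutuukihig/ → utagodoutuukiig.
Rule 2 (high vowel syncope): no segment meets the environment; /utagodoutuukiig/ is unchanged.
Rule 3 (intervocalic spirantization): /t/ is a stop between vowels /u/ and /a/, so it spirantizes to the fricative [s]. /d/ is a stop between vowels /o/ and /o/, so it spirantizes to the fricative [z]. /t/ is a stop between vowels /u/ and /u/, so it spirantizes to the fricative [s]. /k/ is a stop between vowels /u/ and /i/, so it spirantizes to the fricative [x]. /utagodoutuukiig/ → usagozousuuxiig.
Rule 4 (final devoicing): /g/ is a voiced stop in word-final position, so it devoices to [k]. /usagozousuuxiig/ → usagozousuuxiik.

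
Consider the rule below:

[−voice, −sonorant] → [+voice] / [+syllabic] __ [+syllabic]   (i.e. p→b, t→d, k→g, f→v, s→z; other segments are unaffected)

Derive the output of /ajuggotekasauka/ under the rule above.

ajuggodegazauga

/t/ is a voiceless obstruent between vowels /o/ and /e/, so it voices to [d].
/k/ is a voiceless obstruent between vowels /e/ and /a/, so it voices to [g].
/s/ is a voiceless obstruent between vowels /a/ and /a/, so it voices to [z].
/k/ is a voiceless obstruent between vowels /u/ and /a/, so it voices to [g].
Surface form: [ajuggodegazauga].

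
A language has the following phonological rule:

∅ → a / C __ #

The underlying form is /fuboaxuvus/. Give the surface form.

fuboaxuvusa

the form ends in the consonant /s/, so [a] is inserted word-finally.
Surface form: [fuboaxuvusa].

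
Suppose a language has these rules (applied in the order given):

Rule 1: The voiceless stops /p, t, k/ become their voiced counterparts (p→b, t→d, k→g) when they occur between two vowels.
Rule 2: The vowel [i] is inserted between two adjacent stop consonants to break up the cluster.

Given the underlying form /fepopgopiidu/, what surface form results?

Rule 1 (intervocalic voicing): /p/ is a voiceless stop between vowels /e/ and /o/, so it voices to [b]. /p/ is a voiceless stop between vowels /o/ and /i/, so it voices to [b]. /fepopgopiidu/ → febopgobiidu.
Rule 2 (stop-cluster i-epenthesis): /p/ and /g/ form a stop–stop cluster, so [i] is inserted between them. /febopgobiidu/ → febopigobiidu.

febopigobiidu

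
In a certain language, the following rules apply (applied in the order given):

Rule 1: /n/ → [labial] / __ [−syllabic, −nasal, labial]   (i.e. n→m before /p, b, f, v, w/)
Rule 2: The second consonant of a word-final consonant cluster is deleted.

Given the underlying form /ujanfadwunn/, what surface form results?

ujamfadwun

Rule 1 (nasal place assimilation): /n/ precedes the labial consonant /f/, so it assimilates in place to [m]. /ujanfadwunn/ → ujamfadwunn.
Rule 2 (final cluster simplification): /n/ is the second consonant of a word-final cluster /nn/, so it deletes. /ujamfadwunn/ → ujamfadwun.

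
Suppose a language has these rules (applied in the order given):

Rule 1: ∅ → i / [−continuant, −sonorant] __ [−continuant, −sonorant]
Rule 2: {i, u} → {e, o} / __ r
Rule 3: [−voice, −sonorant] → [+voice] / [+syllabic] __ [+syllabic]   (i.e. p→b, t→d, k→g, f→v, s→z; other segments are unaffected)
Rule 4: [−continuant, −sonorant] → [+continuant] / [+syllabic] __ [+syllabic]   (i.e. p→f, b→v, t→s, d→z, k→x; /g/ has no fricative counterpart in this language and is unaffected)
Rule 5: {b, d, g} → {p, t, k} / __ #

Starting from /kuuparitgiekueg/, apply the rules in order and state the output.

Rule 1 (stop-cluster i-epenthesis): /t/ and /g/ form a stop–stop cluster, so [i] is inserted between them. /kuuparitgiekueg/ → kuuparitigiekueg.
Rule 2 (pre-rhotic lowering): no segment meets the environment; /kuuparitigiekueg/ is unchanged.
Rule 3 (intervocalic voicing): /p/ is a voiceless obstruent between vowels /u/ and /a/, so it voices to [b]. /t/ is a voiceless obstruent between vowels /i/ and /i/, so it voices to [d]. /k/ is a voiceless obstruent between vowels /e/ and /u/, so it voices to [g]. /kuuparitigiekueg/ → kuubaridigiegueg.
Rule 4 (intervocalic spirantization): /b/ is a stop between vowels /u/ and /a/, so it spirantizes to the fricative [v]. /d/ is a stop between vowels /i/ and /i/, so it spirantizes to the fricative [z]. /kuubaridigiegueg/ → kuuvarizigiegueg.
Rule 5 (final devoicing): /g/ is a voiced stop in word-final position, so it devoices to [k]. /kuuvarizigiegueg/ → kuuvarizigieguek.

kuuvarizigieguek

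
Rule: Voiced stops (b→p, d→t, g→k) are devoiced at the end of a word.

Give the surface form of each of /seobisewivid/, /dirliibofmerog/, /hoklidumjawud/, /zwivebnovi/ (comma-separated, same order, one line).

/seobisewivid/: /d/ is a voiced stop in word-final position, so it devoices to [t]. → [seobisewivit].
/dirliibofmerog/: /g/ is a voiced stop in word-final position, so it devoices to [k]. → [dirliibofmerok].
/hoklidumjawud/: /d/ is a voiced stop in word-final position, so it devoices to [t]. → [hoklidumjawut].
/zwivebnovi/: the rule's environment is not met; surfaces unchanged as [zwivebnovi].

seobisewivit, dirliibofmerok, hoklidumjawut, zwivebnovi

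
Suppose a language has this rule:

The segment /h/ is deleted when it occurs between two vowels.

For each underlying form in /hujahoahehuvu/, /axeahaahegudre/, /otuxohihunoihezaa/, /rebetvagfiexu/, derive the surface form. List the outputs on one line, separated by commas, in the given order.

hujaoaeuvu, axeaaaegudre, otuxoiunoiezaa, rebetvagfiexu

/hujahoahehuvu/: /h/ occurs between vowels /a/ and /o/, so it deletes. /h/ occurs between vowels /a/ and /e/, so it deletes. /h/ occurs between vowels /e/ and /u/, so it deletes. → [hujaoaeuvu].
/axeahaahegudre/: /h/ occurs between vowels /a/ and /a/, so it deletes. /h/ occurs between vowels /a/ and /e/, so it deletes. → [axeaaaegudre].
/otuxohihunoihezaa/: /h/ occurs between vowels /o/ and /i/, so it deletes. /h/ occurs between vowels /i/ and /u/, so it deletes. /h/ occurs between vowels /i/ and /e/, so it deletes. → [otuxoiunoiezaa].
/rebetvagfiexu/: the rule's environment is not met; surfaces unchanged as [rebetvagfiexu].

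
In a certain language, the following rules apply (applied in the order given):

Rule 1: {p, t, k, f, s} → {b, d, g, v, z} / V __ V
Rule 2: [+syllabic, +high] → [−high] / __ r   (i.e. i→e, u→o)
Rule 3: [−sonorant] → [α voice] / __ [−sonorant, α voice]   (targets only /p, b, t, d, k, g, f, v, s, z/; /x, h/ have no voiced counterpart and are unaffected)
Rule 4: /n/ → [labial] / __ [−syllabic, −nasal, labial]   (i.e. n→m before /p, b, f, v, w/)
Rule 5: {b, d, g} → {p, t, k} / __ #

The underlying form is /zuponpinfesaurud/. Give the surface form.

zubompimfezaorut

Rule 1 (intervocalic voicing): /p/ is a voiceless obstruent between vowels /u/ and /o/, so it voices to [b]. /s/ is a voiceless obstruent between vowels /e/ and /a/, so it voices to [z]. /zuponpinfesaurud/ → zubonpinfezaurud.
Rule 2 (pre-rhotic lowering): /u/ is a high vowel immediately before /r/, so it lowers to [o]. /zubonpinfezaurud/ → zubonpinfezaorud.
Rule 3 (regressive voicing assimilation): no segment meets the environment; /zubonpinfezaorud/ is unchanged.
Rule 4 (nasal place assimilation): /n/ precedes the labial consonant /p/, so it assimilates in place to [m]. /n/ precedes the labial consonant /f/, so it assimilates in place to [m]. /zubonpinfezaorud/ → zubompimfezaorud.
Rule 5 (final devoicing): /d/ is a voiced stop in word-final position, so it devoices to [t]. /zubompimfezaorud/ → zubompimfezaorut.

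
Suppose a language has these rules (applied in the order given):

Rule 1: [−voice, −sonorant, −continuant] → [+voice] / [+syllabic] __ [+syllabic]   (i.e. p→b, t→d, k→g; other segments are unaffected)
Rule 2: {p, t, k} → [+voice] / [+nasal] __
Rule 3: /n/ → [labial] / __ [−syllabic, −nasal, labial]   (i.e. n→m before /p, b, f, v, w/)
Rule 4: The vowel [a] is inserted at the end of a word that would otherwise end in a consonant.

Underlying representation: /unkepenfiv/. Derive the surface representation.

Rule 1 (intervocalic voicing): /p/ is a voiceless stop between vowels /e/ and /e/, so it voices to [b]. /unkepenfiv/ → unkebenfiv.
Rule 2 (post-nasal voicing): /k/ is a voiceless stop immediately after the nasal /n/, so it voices to [g]. /unkebenfiv/ → ungebenfiv.
Rule 3 (nasal place assimilation): /n/ precedes the labial consonant /f/, so it assimilates in place to [m]. /ungebenfiv/ → ungebemfiv.
Rule 4 (final a-epenthesis): the form ends in the consonant /v/, so [a] is inserted word-finally. /ungebemfiv/ → ungebemfiva.

ungebemfiva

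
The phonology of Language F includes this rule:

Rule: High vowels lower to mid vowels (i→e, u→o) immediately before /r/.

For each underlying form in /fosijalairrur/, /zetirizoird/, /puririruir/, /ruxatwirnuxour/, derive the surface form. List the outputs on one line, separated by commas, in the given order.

/fosijalairrur/: /i/ is a high vowel immediately before /r/, so it lowers to [e]. /u/ is a high vowel immediately before /r/, so it lowers to [o]. → [fosijalaerror].
/zetirizoird/: /i/ is a high vowel immediately before /r/, so it lowers to [e]. /i/ is a high vowel immediately before /r/, so it lowers to [e]. → [zeterizoerd].
/puririruir/: /u/ is a high vowel immediately before /r/, so it lowers to [o]. /i/ is a high vowel immediately before /r/, so it lowers to [e]. /i/ is a high vowel immediately before /r/, so it lowers to [e]. /i/ is a high vowel immediately before /r/, so it lowers to [e]. → [porereruer].
/ruxatwirnuxour/: /i/ is a high vowel immediately before /r/, so it lowers to [e]. /u/ is a high vowel immediately before /r/, so it lowers to [o]. → [ruxatwernuxoor].

fosijalaerror, zeterizoerd, porereruer, ruxatwernuxoor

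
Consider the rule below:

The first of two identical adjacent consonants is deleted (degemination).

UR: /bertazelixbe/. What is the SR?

bertazelixbe

No segment of /bertazelixbe/ meets the structural description of the rule, so the form surfaces unchanged.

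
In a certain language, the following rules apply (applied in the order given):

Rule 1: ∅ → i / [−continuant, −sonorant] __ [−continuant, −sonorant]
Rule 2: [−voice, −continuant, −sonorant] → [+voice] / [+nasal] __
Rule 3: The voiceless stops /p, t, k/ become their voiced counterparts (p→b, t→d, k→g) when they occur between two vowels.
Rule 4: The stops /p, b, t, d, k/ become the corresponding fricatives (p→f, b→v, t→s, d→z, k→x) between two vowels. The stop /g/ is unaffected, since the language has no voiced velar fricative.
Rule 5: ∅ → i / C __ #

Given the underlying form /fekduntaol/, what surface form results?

fegizundaoli

Rule 1 (stop-cluster i-epenthesis): /k/ and /d/ form a stop–stop cluster, so [i] is inserted between them. /fekduntaol/ → fekiduntaol.
Rule 2 (post-nasal voicing): /t/ is a voiceless stop immediately after the nasal /n/, so it voices to [d]. /fekiduntaol/ → fekidundaol.
Rule 3 (intervocalic voicing): /k/ is a voiceless stop between vowels /e/ and /i/, so it voices to [g]. /fekidundaol/ → fegidundaol.
Rule 4 (intervocalic spirantization): /d/ is a stop between vowels /i/ and /u/, so it spirantizes to the fricative [z]. /fegidundaol/ → fegizundaol.
Rule 5 (final i-epenthesis): the form ends in the consonant /l/, so [i] is inserted word-finally. /fegizundaol/ → fegizundaoli.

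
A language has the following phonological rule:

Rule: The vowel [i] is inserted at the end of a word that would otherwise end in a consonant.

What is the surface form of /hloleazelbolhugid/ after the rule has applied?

hloleazelbolhugidi

the form ends in the consonant /d/, so [i] is inserted word-finally.
Surface form: [hloleazelbolhugidi].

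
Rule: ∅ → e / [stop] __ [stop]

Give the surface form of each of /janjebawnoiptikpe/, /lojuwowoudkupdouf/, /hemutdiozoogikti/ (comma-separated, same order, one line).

janjebawnoipetikepe, lojuwowoudekupedouf, hemutediozoogiketi

/janjebawnoiptikpe/: /p/ and /t/ form a stop–stop cluster, so [e] is inserted between them. /k/ and /p/ form a stop–stop cluster, so [e] is inserted between them. → [janjebawnoipetikepe].
/lojuwowoudkupdouf/: /d/ and /k/ form a stop–stop cluster, so [e] is inserted between them. /p/ and /d/ form a stop–stop cluster, so [e] is inserted between them. → [lojuwowoudekupedouf].
/hemutdiozoogikti/: /t/ and /d/ form a stop–stop cluster, so [e] is inserted between them. /k/ and /t/ form a stop–stop cluster, so [e] is inserted between them. → [hemutediozoogiketi].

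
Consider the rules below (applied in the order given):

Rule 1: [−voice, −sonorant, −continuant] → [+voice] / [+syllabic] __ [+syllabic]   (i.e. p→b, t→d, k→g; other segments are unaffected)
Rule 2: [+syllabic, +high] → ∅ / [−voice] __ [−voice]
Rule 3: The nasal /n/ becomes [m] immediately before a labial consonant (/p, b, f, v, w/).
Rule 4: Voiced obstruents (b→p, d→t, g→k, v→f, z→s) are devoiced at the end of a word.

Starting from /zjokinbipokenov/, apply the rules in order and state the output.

zjogimbibogenof

Rule 1 (intervocalic voicing): /k/ is a voiceless stop between vowels /o/ and /i/, so it voices to [g]. /p/ is a voiceless stop between vowels /i/ and /o/, so it voices to [b]. /k/ is a voiceless stop between vowels /o/ and /e/, so it voices to [g]. /zjokinbipokenov/ → zjoginbibogenov.
Rule 2 (high vowel syncope): no segment meets the environment; /zjoginbibogenov/ is unchanged.
Rule 3 (nasal place assimilation): /n/ precedes the labial consonant /b/, so it assimilates in place to [m]. /zjoginbibogenov/ → zjogimbibogenov.
Rule 4 (final devoicing): /v/ is a voiced obstruent in word-final position, so it devoices to [f]. /zjogimbibogenov/ → zjogimbibogenof.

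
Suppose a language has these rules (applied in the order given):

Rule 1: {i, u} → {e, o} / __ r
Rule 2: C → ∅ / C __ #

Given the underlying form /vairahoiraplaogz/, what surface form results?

Rule 1 (pre-rhotic lowering): /i/ is a high vowel immediately before /r/, so it lowers to [e]. /i/ is a high vowel immediately before /r/, so it lowers to [e]. /vairahoiraplaogz/ → vaerahoeraplaogz.
Rule 2 (final cluster simplification): /z/ is the second consonant of a word-final cluster /gz/, so it deletes. /vaerahoeraplaogz/ → vaerahoeraplaog.

vaerahoeraplaog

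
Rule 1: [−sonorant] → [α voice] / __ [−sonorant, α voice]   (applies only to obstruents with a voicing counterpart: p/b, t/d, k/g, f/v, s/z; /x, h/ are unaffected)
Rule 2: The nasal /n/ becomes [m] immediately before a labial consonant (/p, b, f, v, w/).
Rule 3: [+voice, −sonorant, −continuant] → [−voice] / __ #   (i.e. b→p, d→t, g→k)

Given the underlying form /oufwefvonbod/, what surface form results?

oufwevvombot

Rule 1 (regressive voicing assimilation): /f/ precedes the voiced obstruent /v/, so it voices to [v] by assimilation. /oufwefvonbod/ → oufwevvonbod.
Rule 2 (nasal place assimilation): /n/ precedes the labial consonant /b/, so it assimilates in place to [m]. /oufwevvonbod/ → oufwevvombod.
Rule 3 (final devoicing): /d/ is a voiced stop in word-final position, so it devoices to [t]. /oufwevvombod/ → oufwevvombot.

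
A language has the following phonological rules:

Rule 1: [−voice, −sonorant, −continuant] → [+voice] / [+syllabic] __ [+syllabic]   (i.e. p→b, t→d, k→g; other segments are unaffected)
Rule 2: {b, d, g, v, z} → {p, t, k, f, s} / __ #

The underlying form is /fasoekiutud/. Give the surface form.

fasoegiudut

Rule 1 (intervocalic voicing): /k/ is a voiceless stop between vowels /e/ and /i/, so it voices to [g]. /t/ is a voiceless stop between vowels /u/ and /u/, so it voices to [d]. /fasoekiutud/ → fasoegiudud.
Rule 2 (final devoicing): /d/ is a voiced obstruent in word-final position, so it devoices to [t]. /fasoegiudud/ → fasoegiudut.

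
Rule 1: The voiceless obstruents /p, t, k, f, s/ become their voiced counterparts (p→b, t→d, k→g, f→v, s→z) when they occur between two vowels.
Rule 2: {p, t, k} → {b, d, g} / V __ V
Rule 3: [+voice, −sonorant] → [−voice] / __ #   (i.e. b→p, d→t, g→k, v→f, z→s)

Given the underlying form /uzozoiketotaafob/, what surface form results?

Rule 1 (intervocalic voicing): /k/ is a voiceless obstruent between vowels /i/ and /e/, so it voices to [g]. /t/ is a voiceless obstruent between vowels /e/ and /o/, so it voices to [d]. /t/ is a voiceless obstruent between vowels /o/ and /a/, so it voices to [d]. /f/ is a voiceless obstruent between vowels /a/ and /o/, so it voices to [v]. /uzozoiketotaafob/ → uzozoigedodaavob.
Rule 2 (intervocalic voicing): no segment meets the environment; /uzozoigedodaavob/ is unchanged.
Rule 3 (final devoicing): /b/ is a voiced obstruent in word-final position, so it devoices to [p]. /uzozoigedodaavob/ → uzozoigedodaavop.

uzozoigedodaavop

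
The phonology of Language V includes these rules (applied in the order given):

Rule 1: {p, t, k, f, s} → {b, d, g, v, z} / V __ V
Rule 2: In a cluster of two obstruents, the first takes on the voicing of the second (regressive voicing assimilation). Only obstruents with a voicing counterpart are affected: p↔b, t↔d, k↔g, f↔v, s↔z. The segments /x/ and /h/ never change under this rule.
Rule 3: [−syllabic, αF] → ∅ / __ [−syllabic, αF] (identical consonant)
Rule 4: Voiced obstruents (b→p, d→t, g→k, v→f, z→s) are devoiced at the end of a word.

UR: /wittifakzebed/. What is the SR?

Rule 1 (intervocalic voicing): /f/ is a voiceless obstruent between vowels /i/ and /a/, so it voices to [v]. /wittifakzebed/ → wittivakzebed.
Rule 2 (regressive voicing assimilation): /k/ precedes the voiced obstruent /z/, so it voices to [g] by assimilation. /wittivakzebed/ → wittivagzebed.
Rule 3 (degemination): /tt/ is a geminate; the first /t/ deletes. /wittivagzebed/ → witivagzebed.
Rule 4 (final devoicing): /d/ is a voiced obstruent in word-final position, so it devoices to [t]. /witivagzebed/ → witivagzebet.

witivagzebet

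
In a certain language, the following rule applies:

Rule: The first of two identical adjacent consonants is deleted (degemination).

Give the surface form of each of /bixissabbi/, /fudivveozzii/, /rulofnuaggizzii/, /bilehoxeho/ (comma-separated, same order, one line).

bixisabi, fudiveozii, rulofnuagizii, bilehoxeho

/bixissabbi/: /ss/ is a geminate; the first /s/ deletes. /bb/ is a geminate; the first /b/ deletes. → [bixisabi].
/fudivveozzii/: /vv/ is a geminate; the first /v/ deletes. /zz/ is a geminate; the first /z/ deletes. → [fudiveozii].
/rulofnuaggizzii/: /gg/ is a geminate; the first /g/ deletes. /zz/ is a geminate; the first /z/ deletes. → [rulofnuagizii].
/bilehoxeho/: the rule's environment is not met; surfaces unchanged as [bilehoxeho].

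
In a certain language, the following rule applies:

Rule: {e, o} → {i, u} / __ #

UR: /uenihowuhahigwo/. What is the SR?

/o/ is a mid vowel in word-final position, so it raises to [u].
The other instances of /e/, /o/ do not occur in the required environment and remain unchanged.
Surface form: [uenihowuhahigwu].

uenihowuhahigwu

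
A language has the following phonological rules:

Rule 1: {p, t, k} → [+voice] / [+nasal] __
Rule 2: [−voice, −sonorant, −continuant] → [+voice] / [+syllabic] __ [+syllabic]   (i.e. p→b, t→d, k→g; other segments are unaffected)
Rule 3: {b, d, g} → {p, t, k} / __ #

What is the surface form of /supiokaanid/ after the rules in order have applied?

Rule 1 (post-nasal voicing): no segment meets the environment; /supiokaanid/ is unchanged.
Rule 2 (intervocalic voicing): /p/ is a voiceless stop between vowels /u/ and /i/, so it voices to [b]. /k/ is a voiceless stop between vowels /o/ and /a/, so it voices to [g]. /supiokaanid/ → subiogaanid.
Rule 3 (final devoicing): /d/ is a voiced stop in word-final position, so it devoices to [t]. /subiogaanid/ → subiogaanit.

subiogaanit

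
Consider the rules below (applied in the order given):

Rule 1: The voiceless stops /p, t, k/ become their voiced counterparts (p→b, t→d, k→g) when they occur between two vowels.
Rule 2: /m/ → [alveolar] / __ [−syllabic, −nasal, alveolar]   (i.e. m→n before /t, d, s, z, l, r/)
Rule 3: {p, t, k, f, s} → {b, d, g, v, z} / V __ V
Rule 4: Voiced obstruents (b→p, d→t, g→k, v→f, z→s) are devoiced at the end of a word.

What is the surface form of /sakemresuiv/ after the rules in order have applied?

sagenrezuif

Rule 1 (intervocalic voicing): /k/ is a voiceless stop between vowels /a/ and /e/, so it voices to [g]. /sakemresuiv/ → sagemresuiv.
Rule 2 (nasal place assimilation): /m/ precedes the alveolar consonant /r/, so it assimilates in place to [n]. /sagemresuiv/ → sagenresuiv.
Rule 3 (intervocalic voicing): /s/ is a voiceless obstruent between vowels /e/ and /u/, so it voices to [z]. /sagenresuiv/ → sagenrezuiv.
Rule 4 (final devoicing): /v/ is a voiced obstruent in word-final position, so it devoices to [f]. /sagenrezuiv/ → sagenrezuif.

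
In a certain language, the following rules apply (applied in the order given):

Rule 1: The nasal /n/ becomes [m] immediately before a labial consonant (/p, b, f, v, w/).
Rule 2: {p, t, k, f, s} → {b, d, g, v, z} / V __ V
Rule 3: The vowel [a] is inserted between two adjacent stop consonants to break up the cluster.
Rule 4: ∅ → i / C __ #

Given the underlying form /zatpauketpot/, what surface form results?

Rule 1 (nasal place assimilation): no segment meets the environment; /zatpauketpot/ is unchanged.
Rule 2 (intervocalic voicing): /k/ is a voiceless obstruent between vowels /u/ and /e/, so it voices to [g]. /zatpauketpot/ → zatpaugetpot.
Rule 3 (stop-cluster a-epenthesis): /t/ and /p/ form a stop–stop cluster, so [a] is inserted between them. /t/ and /p/ form a stop–stop cluster, so [a] is inserted between them. /zatpaugetpot/ → zatapaugetapot.
Rule 4 (final i-epenthesis): the form ends in the consonant /t/, so [i] is inserted word-finally. /zatapaugetapot/ → zatapaugetapoti.

zatapaugetapoti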